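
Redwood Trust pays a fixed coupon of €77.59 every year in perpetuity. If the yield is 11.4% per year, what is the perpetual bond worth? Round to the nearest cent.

€680.61

Level perpetuity: PV = C / r = €77.59 / 0.114 = €680.61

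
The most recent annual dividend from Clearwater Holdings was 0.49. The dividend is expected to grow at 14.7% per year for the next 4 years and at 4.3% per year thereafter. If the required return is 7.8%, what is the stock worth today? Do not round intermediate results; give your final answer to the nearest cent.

D_1 = 0.56203
D_2 = 0.64465
D_3 = 0.73941
D_4 = 0.84811
Terminal value at year 4: TV = D_4×(1+g_2)/(r−g_2) = 0.88457/0.035 = 25.27354
P_0 = D_1/(1+r)^1 + D_2/(1+r)^2 + D_3/(1+r)^3 + D_4/(1+r)^4 + TV/(1+r)^4
    = 0.52136 + 0.55473 + 0.59024 + 0.62802 + 18.71505 = 21.00941

21.01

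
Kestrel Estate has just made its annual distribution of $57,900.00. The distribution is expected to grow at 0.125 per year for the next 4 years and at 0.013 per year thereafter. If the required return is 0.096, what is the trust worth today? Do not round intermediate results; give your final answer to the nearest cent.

D_1 = 65137.50000
D_2 = 73279.68750
D_3 = 82439.64844
D_4 = 92744.60449
Terminal value at year 4: TV = D_4×(1+g_2)/(r−g_2) = 93950.28435/0.083 = 1131931.13675
P_0 = D_1/(1+r)^1 + D_2/(1+r)^2 + D_3/(1+r)^3 + D_4/(1+r)^4 + TV/(1+r)^4
    = 59432.02555 + 61004.58827 + 62618.76077 + 64275.64404 + 784472.61937 = 1031803.63799

$1031803.64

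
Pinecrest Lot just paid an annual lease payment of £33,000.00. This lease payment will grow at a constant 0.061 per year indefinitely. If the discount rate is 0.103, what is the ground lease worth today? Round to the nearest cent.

D₁ = D₀ × (1 + g) = £33,000.00 × 1.061 = £35,013.0000
Growing perpetuity: P = D₁ / (r − g) = £35,013.0000 / (0.103 − 0.061) = £833,642.86

£833642.86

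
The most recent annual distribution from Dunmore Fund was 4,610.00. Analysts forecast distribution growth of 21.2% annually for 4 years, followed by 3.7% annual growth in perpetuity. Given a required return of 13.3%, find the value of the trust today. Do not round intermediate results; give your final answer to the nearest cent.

D_1 = 5587.32000
D_2 = 6771.83184
D_3 = 8207.46019
D_4 = 9947.44175
Terminal value at year 4: TV = D_4×(1+g_2)/(r−g_2) = 10315.49710/0.096 = 107453.09474
P_0 = D_1/(1+r)^1 + D_2/(1+r)^2 + D_3/(1+r)^3 + D_4/(1+r)^4 + TV/(1+r)^4
    = 4931.43866 + 5275.29007 + 5643.11701 + 6036.59119 + 65207.76104 = 87094.19796

87094.20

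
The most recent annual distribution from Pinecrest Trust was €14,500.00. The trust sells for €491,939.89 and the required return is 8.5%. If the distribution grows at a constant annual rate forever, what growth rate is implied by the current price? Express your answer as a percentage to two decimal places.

5.39%

P = D₀(1+g)/(r−g) ⇒ P(r−g) = D₀(1+g) ⇒ g(P+D₀) = P·r − D₀
g = (P·r − D₀)/(P + D₀) = (€491,939.89×0.085 − €14,500.00) / (€491,939.89 + €14,500.00) = 0.053935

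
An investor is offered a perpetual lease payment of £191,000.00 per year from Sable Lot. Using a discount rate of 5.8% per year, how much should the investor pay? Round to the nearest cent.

Level perpetuity: PV = C / r = £191,000.00 / 0.058 = £3,293,103.45

£3293103.45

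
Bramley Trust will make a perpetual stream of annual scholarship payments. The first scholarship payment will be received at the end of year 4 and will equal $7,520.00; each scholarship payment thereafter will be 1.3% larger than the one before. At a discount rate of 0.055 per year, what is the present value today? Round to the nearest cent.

$152479.40

Value at end of year 3: C₁ / (r − g) = $7,520.00 / (0.055 − 0.013) = $179,047.6190
Discount to today: PV = $179,047.6190 / (1 + 0.055)^3 = $179,047.6190 / 1.174241 = $152,479.40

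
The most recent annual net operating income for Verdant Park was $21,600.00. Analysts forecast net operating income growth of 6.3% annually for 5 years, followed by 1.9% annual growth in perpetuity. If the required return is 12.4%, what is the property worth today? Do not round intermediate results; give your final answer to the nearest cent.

D_1 = 22960.80000
D_2 = 24407.33040
D_3 = 25944.99222
D_4 = 27579.52672
D_5 = 29317.03691
Terminal value at year 5: TV = D_5×(1+g_2)/(r−g_2) = 29874.06061/0.105 = 284514.86295
P_0 = D_1/(1+r)^1 + D_2/(1+r)^2 + D_3/(1+r)^3 + D_4/(1+r)^4 + D_5/(1+r)^5 + TV/(1+r)^5
    = 20427.75801 + 19319.13413 + 18270.67578 + 17279.11776 + 16341.37204 + 158589.12485 = 250227.18257

$250227.18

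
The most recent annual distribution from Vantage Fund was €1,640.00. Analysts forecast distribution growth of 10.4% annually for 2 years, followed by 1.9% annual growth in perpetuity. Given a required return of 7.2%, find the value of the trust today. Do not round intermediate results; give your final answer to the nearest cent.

D_1 = 1810.56000
D_2 = 1998.85824
Terminal value at year 2: TV = D_2×(1+g_2)/(r−g_2) = 2036.83655/0.053 = 38430.87824
P_0 = D_1/(1+r)^1 + D_2/(1+r)^2 + TV/(1+r)^2
    = 1688.95522 + 1739.37180 + 33441.88419 = 36870.21121

€36870.21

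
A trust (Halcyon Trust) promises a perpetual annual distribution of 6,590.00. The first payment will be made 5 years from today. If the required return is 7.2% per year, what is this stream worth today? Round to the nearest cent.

Value at end of year 4: C / r = 6,590.00 / 0.072 = 91,527.7778
Discount to today: PV = 91,527.7778 / (1 + 0.072)^4 = 91,527.7778 / 1.320624 = 69,306.47

69306.47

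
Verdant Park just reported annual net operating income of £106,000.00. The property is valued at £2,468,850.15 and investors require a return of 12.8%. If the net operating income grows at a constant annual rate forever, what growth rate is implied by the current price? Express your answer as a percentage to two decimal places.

8.16%

P = D₀(1+g)/(r−g) ⇒ P(r−g) = D₀(1+g) ⇒ g(P+D₀) = P·r − D₀
g = (P·r − D₀)/(P + D₀) = (£2,468,850.15×0.128 − £106,000.00) / (£2,468,850.15 + £106,000.00) = 0.081563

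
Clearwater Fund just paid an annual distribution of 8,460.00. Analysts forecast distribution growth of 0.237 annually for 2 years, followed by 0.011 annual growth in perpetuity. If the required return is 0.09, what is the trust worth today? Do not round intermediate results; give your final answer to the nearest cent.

D_1 = 10465.02000
D_2 = 12945.22974
Terminal value at year 2: TV = D_2×(1+g_2)/(r−g_2) = 13087.62727/0.079 = 165666.16794
P_0 = D_1/(1+r)^1 + D_2/(1+r)^2 + TV/(1+r)^2
    = 9600.93578 + 10895.74088 + 139437.89911 = 159934.57578

159934.58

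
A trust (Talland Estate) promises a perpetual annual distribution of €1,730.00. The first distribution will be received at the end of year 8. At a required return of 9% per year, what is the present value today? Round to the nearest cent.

€10515.21

Value at end of year 7: C / r = €1,730.00 / 0.09 = €19,222.2222
Discount to today: PV = €19,222.2222 / (1 + 0.09)^7 = €19,222.2222 / 1.828039 = €10,515.21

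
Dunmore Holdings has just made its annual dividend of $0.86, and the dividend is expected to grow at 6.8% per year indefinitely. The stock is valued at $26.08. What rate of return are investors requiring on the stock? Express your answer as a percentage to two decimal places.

D₁ = $0.86 × 1.068 = $0.9185
P = D₁/(r − g) ⇒ r = D₁/P + g = $0.9185/$26.08 + 0.068 = 0.035218 + 0.068 = 0.103218

10.32%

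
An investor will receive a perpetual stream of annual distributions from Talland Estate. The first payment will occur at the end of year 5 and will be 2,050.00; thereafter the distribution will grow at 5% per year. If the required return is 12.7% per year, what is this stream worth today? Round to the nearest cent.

16503.17

Value at end of year 4: C₁ / (r − g) = 2,050.00 / (0.127 − 0.05) = 26,623.3766
Discount to today: PV = 26,623.3766 / (1 + 0.127)^4 = 26,623.3766 / 1.613228 = 16,503.17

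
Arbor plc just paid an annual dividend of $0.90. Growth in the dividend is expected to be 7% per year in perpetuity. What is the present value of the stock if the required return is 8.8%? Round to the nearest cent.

$53.50

D₁ = D₀ × (1 + g) = $0.90 × 1.07 = $0.9630
Growing perpetuity: P = D₁ / (r − g) = $0.9630 / (0.088 − 0.07) = $53.50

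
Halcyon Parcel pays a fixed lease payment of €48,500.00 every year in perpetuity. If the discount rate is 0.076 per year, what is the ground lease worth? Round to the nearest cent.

€638157.89

Level perpetuity: PV = C / r = €48,500.00 / 0.076 = €638,157.89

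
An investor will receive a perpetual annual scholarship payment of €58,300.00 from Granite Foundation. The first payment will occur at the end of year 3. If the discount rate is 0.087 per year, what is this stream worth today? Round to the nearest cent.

Value at end of year 2: C / r = €58,300.00 / 0.087 = €670,114.9425
Discount to today: PV = €670,114.9425 / (1 + 0.087)^2 = €670,114.9425 / 1.181569 = €567,139.92

€567139.92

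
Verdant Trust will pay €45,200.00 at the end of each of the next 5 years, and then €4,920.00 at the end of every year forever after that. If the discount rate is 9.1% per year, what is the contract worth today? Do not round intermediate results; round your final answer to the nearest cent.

€210335.41

PV of 5-year annuity: €45,200.00 × [1 − (1+0.091)^−5] / 0.091 = 175357.00724
Perpetuity value at year 5: €4,920.00 / 0.091 = 54065.93407
PV of perpetuity: 54065.93407 / (1+0.091)^5 = 34978.40142
Total PV = 175357.00724 + 34978.40142 = 210335.40866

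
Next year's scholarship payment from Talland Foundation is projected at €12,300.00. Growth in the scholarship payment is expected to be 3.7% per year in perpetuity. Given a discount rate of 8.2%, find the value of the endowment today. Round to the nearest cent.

Growing perpetuity: P = D₁ / (r − g) = €12,300.0000 / (0.082 − 0.037) = €273,333.33

€273333.33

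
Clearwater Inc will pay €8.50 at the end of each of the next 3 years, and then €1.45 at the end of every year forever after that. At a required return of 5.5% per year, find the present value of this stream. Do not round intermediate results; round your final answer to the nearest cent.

PV of 3-year annuity: €8.50 × [1 − (1+0.055)^−3] / 0.055 = 22.93243
Perpetuity value at year 3: €1.45 / 0.055 = 26.36364
PV of perpetuity: 26.36364 / (1+0.055)^3 = 22.45163
Total PV = 22.93243 + 22.45163 = 45.38407

€45.38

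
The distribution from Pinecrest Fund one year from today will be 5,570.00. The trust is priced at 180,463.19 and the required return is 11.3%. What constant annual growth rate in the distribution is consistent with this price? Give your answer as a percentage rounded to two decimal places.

P = D₁/(r−g) ⇒ g = r − D₁/P = 0.113 − 5,570.00/180,463.19 = 0.082135

8.21%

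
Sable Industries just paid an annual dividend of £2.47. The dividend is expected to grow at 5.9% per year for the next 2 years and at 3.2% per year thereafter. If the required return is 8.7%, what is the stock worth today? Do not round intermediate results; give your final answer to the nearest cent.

D_1 = 2.61573
D_2 = 2.77006
Terminal value at year 2: TV = D_2×(1+g_2)/(r−g_2) = 2.85870/0.055 = 51.97636
P_0 = D_1/(1+r)^1 + D_2/(1+r)^2 + TV/(1+r)^2
    = 2.40638 + 2.34439 + 43.98927 = 48.74004

£48.74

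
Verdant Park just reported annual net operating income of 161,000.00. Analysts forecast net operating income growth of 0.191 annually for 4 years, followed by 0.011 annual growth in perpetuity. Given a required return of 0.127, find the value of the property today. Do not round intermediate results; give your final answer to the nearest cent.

2490900.17

D_1 = 191751.00000
D_2 = 228375.44100
D_3 = 271995.15023
D_4 = 323946.22393
Terminal value at year 4: TV = D_4×(1+g_2)/(r−g_2) = 327509.63239/0.116 = 2823358.89990
P_0 = D_1/(1+r)^1 + D_2/(1+r)^2 + D_3/(1+r)^3 + D_4/(1+r)^4 + TV/(1+r)^4
    = 170142.85714 + 179804.91824 + 190015.66781 + 200806.26474 + 1750130.46254 = 2490900.17048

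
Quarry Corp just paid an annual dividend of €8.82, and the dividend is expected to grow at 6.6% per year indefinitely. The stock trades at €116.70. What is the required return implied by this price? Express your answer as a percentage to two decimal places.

14.66%

D₁ = €8.82 × 1.066 = €9.4021
P = D₁/(r − g) ⇒ r = D₁/P + g = €9.4021/€116.70 + 0.066 = 0.080567 + 0.066 = 0.146567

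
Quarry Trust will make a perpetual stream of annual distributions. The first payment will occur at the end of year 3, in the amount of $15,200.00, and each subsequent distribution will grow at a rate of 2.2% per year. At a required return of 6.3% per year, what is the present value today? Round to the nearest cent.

$328090.16

Value at end of year 2: C₁ / (r − g) = $15,200.00 / (0.063 − 0.022) = $370,731.7073
Discount to today: PV = $370,731.7073 / (1 + 0.063)^2 = $370,731.7073 / 1.129969 = $328,090.16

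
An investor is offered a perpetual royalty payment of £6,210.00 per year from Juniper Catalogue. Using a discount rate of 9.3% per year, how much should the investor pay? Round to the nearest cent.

Level perpetuity: PV = C / r = £6,210.00 / 0.093 = £66,774.19

£66774.19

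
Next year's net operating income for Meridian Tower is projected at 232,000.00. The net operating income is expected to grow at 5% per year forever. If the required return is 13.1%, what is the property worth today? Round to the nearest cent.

Growing perpetuity: P = D₁ / (r − g) = 232,000.0000 / (0.131 − 0.05) = 2,864,197.53

2864197.53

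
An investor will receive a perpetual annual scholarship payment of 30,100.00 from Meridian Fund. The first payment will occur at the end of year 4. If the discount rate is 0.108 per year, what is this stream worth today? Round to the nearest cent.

204891.27

Value at end of year 3: C / r = 30,100.00 / 0.108 = 278,703.7037
Discount to today: PV = 278,703.7037 / (1 + 0.108)^3 = 278,703.7037 / 1.360252 = 204,891.27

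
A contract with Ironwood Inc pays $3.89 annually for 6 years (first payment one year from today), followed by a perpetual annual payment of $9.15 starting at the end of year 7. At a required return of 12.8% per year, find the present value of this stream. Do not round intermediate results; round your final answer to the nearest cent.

$50.34

PV of 6-year annuity: $3.89 × [1 − (1+0.128)^−6] / 0.128 = 15.63747
Perpetuity value at year 6: $9.15 / 0.128 = 71.48438
PV of perpetuity: 71.48438 / (1+0.128)^6 = 34.70216
Total PV = 15.63747 + 34.70216 = 50.33963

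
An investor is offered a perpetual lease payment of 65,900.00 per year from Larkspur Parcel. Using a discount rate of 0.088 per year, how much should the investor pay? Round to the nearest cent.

748863.64

Level perpetuity: PV = C / r = 65,900.00 / 0.088 = 748,863.64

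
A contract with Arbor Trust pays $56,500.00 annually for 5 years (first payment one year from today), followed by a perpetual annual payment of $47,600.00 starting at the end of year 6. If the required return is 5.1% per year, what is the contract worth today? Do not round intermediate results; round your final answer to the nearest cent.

$971759.39

PV of 5-year annuity: $56,500.00 × [1 − (1+0.051)^−5] / 0.051 = 243940.71525
Perpetuity value at year 5: $47,600.00 / 0.051 = 933333.33333
PV of perpetuity: 933333.33333 / (1+0.051)^5 = 727818.67766
Total PV = 243940.71525 + 727818.67766 = 971759.39290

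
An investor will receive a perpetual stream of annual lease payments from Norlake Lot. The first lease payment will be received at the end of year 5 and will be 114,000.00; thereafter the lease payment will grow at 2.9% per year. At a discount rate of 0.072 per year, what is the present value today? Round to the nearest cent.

Value at end of year 4: C₁ / (r − g) = 114,000.00 / (0.072 − 0.029) = 2,651,162.7907
Discount to today: PV = 2,651,162.7907 / (1 + 0.072)^4 = 2,651,162.7907 / 1.320624 = 2,007,507.86

2007507.86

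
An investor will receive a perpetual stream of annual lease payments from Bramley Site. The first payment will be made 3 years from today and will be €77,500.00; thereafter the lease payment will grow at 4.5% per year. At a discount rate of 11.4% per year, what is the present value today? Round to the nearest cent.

Value at end of year 2: C₁ / (r − g) = €77,500.00 / (0.114 − 0.045) = €1,123,188.4058
Discount to today: PV = €1,123,188.4058 / (1 + 0.114)^2 = €1,123,188.4058 / 1.240996 = €905,070.13

€905070.13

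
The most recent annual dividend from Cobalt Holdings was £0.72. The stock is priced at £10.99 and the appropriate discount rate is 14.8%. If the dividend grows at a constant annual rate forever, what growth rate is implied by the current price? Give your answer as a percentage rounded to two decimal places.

P = D₀(1+g)/(r−g) ⇒ P(r−g) = D₀(1+g) ⇒ g(P+D₀) = P·r − D₀
g = (P·r − D₀)/(P + D₀) = (£10.99×0.148 − £0.72) / (£10.99 + £0.72) = 0.077414

7.74%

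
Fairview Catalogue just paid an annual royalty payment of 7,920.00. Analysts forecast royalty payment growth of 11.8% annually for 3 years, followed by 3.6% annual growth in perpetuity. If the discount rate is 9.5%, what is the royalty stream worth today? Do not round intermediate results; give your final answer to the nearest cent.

172790.68

D_1 = 8854.56000
D_2 = 9899.39808
D_3 = 11067.52705
Terminal value at year 3: TV = D_3×(1+g_2)/(r−g_2) = 11465.95803/0.059 = 194338.27165
P_0 = D_1/(1+r)^1 + D_2/(1+r)^2 + D_3/(1+r)^3 + TV/(1+r)^3
    = 8086.35616 + 8256.20657 + 8429.62461 + 148018.49307 = 172790.68041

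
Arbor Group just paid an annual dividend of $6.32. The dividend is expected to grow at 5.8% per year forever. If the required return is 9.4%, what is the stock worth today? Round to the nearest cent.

D₁ = D₀ × (1 + g) = $6.32 × 1.058 = $6.6866
Growing perpetuity: P = D₁ / (r − g) = $6.6866 / (0.094 − 0.058) = $185.74

$185.74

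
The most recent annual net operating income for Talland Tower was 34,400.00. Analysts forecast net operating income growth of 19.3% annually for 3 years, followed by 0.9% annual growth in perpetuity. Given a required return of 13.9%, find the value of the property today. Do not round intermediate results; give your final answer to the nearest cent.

420099.13

D_1 = 41039.20000
D_2 = 48959.76560
D_3 = 58409.00036
Terminal value at year 3: TV = D_3×(1+g_2)/(r−g_2) = 58934.68136/0.13 = 453343.70280
P_0 = D_1/(1+r)^1 + D_2/(1+r)^2 + D_3/(1+r)^3 + TV/(1+r)^3
    = 36030.90430 + 37739.12979 + 39528.34227 + 306800.74882 = 420099.12518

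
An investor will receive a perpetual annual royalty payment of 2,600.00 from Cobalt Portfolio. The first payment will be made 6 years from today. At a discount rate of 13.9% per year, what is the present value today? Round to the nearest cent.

9757.53

Value at end of year 5: C / r = 2,600.00 / 0.139 = 18,705.0360
Discount to today: PV = 18,705.0360 / (1 + 0.139)^5 = 18,705.0360 / 1.916985 = 9,757.53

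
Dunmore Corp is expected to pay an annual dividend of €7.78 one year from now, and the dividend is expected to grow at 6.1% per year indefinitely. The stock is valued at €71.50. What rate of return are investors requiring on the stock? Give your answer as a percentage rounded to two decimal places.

16.98%

P = D₁/(r − g) ⇒ r = D₁/P + g = €7.7800/€71.50 + 0.061 = 0.108811 + 0.061 = 0.169811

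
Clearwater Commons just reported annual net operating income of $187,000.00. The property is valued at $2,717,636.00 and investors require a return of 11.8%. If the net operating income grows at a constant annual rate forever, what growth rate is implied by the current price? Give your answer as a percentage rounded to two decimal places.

4.60%

P = D₀(1+g)/(r−g) ⇒ P(r−g) = D₀(1+g) ⇒ g(P+D₀) = P·r − D₀
g = (P·r − D₀)/(P + D₀) = ($2,717,636.00×0.118 − $187,000.00) / ($2,717,636.00 + $187,000.00) = 0.046023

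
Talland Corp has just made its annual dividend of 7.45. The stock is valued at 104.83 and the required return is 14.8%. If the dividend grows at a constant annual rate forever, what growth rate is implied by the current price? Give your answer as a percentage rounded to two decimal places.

P = D₀(1+g)/(r−g) ⇒ P(r−g) = D₀(1+g) ⇒ g(P+D₀) = P·r − D₀
g = (P·r − D₀)/(P + D₀) = (104.83×0.148 − 7.45) / (104.83 + 7.45) = 0.071828

7.18%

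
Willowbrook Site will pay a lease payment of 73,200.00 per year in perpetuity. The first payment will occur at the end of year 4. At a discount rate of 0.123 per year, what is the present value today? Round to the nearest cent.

Value at end of year 3: C / r = 73,200.00 / 0.123 = 595,121.9512
Discount to today: PV = 595,121.9512 / (1 + 0.123)^3 = 595,121.9512 / 1.416248 = 420,210.31

420210.31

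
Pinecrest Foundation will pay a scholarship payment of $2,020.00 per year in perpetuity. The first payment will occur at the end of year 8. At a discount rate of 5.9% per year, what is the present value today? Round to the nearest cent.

Value at end of year 7: C / r = $2,020.00 / 0.059 = $34,237.2881
Discount to today: PV = $34,237.2881 / (1 + 0.059)^7 = $34,237.2881 / 1.493729 = $22,920.69

$22920.69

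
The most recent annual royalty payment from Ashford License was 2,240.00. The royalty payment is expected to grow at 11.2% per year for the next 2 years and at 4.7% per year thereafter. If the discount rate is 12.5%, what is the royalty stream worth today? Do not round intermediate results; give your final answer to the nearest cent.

D_1 = 2490.88000
D_2 = 2769.85856
Terminal value at year 2: TV = D_2×(1+g_2)/(r−g_2) = 2900.04191/0.078 = 37180.02452
P_0 = D_1/(1+r)^1 + D_2/(1+r)^2 + TV/(1+r)^2
    = 2214.11556 + 2188.53022 + 29376.80949 = 33779.45527

33779.46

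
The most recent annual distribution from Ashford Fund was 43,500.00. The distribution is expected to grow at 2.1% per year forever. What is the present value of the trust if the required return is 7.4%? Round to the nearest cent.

837990.57

D₁ = D₀ × (1 + g) = 43,500.00 × 1.021 = 44,413.5000
Growing perpetuity: P = D₁ / (r − g) = 44,413.5000 / (0.074 − 0.021) = 837,990.57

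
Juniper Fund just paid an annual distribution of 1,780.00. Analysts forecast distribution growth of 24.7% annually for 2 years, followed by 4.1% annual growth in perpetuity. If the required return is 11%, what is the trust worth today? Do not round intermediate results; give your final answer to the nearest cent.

38139.09

D_1 = 2219.66000
D_2 = 2767.91602
Terminal value at year 2: TV = D_2×(1+g_2)/(r−g_2) = 2881.40058/0.069 = 41759.42865
P_0 = D_1/(1+r)^1 + D_2/(1+r)^2 + TV/(1+r)^2
    = 1999.69369 + 2246.50274 + 33892.88909 = 38139.08552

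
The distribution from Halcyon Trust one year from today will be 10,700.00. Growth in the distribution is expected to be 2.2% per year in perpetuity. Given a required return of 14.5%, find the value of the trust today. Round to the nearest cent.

86991.87

Growing perpetuity: P = D₁ / (r − g) = 10,700.0000 / (0.145 − 0.022) = 86,991.87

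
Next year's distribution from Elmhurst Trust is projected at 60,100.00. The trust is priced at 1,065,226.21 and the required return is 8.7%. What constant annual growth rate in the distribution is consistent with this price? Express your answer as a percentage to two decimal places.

3.06%

P = D₁/(r−g) ⇒ g = r − D₁/P = 0.087 − 60,100.00/1,065,226.21 = 0.030580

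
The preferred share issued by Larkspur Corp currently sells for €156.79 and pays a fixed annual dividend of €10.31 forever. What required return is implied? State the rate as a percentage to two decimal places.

6.58%

P = C/r ⇒ r = C/P = €10.31/€156.79 = 0.065757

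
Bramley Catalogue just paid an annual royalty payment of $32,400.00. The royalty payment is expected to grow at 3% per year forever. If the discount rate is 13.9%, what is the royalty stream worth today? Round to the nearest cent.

D₁ = D₀ × (1 + g) = $32,400.00 × 1.03 = $33,372.0000
Growing perpetuity: P = D₁ / (r − g) = $33,372.0000 / (0.139 − 0.03) = $306,165.14

$306165.14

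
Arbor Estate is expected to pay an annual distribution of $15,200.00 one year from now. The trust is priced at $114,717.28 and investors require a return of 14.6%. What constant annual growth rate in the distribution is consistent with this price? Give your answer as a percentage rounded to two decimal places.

1.35%

P = D₁/(r−g) ⇒ g = r − D₁/P = 0.146 − $15,200.00/$114,717.28 = 0.013500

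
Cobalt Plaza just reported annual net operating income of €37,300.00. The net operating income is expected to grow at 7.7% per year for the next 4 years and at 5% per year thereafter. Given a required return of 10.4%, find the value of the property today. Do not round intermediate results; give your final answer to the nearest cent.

€797185.44

D_1 = 40172.10000
D_2 = 43265.35170
D_3 = 46596.78378
D_4 = 50184.73613
Terminal value at year 4: TV = D_4×(1+g_2)/(r−g_2) = 52693.97294/0.054 = 975814.31368
P_0 = D_1/(1+r)^1 + D_2/(1+r)^2 + D_3/(1+r)^3 + D_4/(1+r)^4 + TV/(1+r)^4
    = 36387.77174 + 35497.85341 + 34629.69938 + 33782.77739 + 656887.33812 = 797185.44004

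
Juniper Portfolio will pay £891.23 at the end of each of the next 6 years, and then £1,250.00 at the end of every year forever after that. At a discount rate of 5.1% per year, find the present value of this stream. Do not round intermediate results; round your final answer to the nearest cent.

PV of 6-year annuity: £891.23 × [1 − (1+0.051)^−6] / 0.051 = 4509.17843
Perpetuity value at year 6: £1,250.00 / 0.051 = 24509.80392
PV of perpetuity: 24509.80392 / (1+0.051)^6 = 18185.42858
Total PV = 4509.17843 + 18185.42858 = 22694.60701

£22694.61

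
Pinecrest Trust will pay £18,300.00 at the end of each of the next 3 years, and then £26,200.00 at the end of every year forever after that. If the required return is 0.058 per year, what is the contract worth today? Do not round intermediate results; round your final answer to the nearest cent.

£430528.96

PV of 3-year annuity: £18,300.00 × [1 − (1+0.058)^−3] / 0.058 = 49097.68975
Perpetuity value at year 3: £26,200.00 / 0.058 = 451724.13793
PV of perpetuity: 451724.13793 / (1+0.058)^3 = 381431.27064
Total PV = 49097.68975 + 381431.27064 = 430528.96039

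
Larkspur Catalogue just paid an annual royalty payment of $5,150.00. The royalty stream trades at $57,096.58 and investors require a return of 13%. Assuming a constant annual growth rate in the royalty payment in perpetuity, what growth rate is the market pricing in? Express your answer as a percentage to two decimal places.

P = D₀(1+g)/(r−g) ⇒ P(r−g) = D₀(1+g) ⇒ g(P+D₀) = P·r − D₀
g = (P·r − D₀)/(P + D₀) = ($57,096.58×0.13 − $5,150.00) / ($57,096.58 + $5,150.00) = 0.036509

3.65%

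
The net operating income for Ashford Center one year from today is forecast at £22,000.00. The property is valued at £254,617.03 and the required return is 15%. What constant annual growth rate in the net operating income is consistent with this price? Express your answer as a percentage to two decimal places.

P = D₁/(r−g) ⇒ g = r − D₁/P = 0.15 − £22,000.00/£254,617.03 = 0.063596

6.36%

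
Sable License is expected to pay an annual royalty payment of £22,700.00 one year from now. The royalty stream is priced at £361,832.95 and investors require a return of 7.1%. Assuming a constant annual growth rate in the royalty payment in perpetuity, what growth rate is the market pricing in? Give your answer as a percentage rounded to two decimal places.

P = D₁/(r−g) ⇒ g = r − D₁/P = 0.071 − £22,700.00/£361,832.95 = 0.008264

0.83%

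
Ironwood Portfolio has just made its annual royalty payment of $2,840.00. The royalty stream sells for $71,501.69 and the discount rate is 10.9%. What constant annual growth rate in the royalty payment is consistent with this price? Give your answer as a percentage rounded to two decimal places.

P = D₀(1+g)/(r−g) ⇒ P(r−g) = D₀(1+g) ⇒ g(P+D₀) = P·r − D₀
g = (P·r − D₀)/(P + D₀) = ($71,501.69×0.109 − $2,840.00) / ($71,501.69 + $2,840.00) = 0.066634

6.66%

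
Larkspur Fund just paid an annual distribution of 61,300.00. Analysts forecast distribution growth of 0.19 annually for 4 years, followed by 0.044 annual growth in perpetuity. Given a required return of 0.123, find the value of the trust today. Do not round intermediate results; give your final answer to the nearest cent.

D_1 = 72947.00000
D_2 = 86806.93000
D_3 = 103300.24670
D_4 = 122927.29357
Terminal value at year 4: TV = D_4×(1+g_2)/(r−g_2) = 128336.09449/0.079 = 1624507.52519
P_0 = D_1/(1+r)^1 + D_2/(1+r)^2 + D_3/(1+r)^3 + D_4/(1+r)^4 + TV/(1+r)^4
    = 64957.25735 + 68832.71259 + 72939.38378 + 77291.06563 + 1021416.10778 = 1305436.52713

1305436.53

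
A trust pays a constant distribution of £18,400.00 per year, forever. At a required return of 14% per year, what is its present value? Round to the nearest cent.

£131428.57

Level perpetuity: PV = C / r = £18,400.00 / 0.14 = £131,428.57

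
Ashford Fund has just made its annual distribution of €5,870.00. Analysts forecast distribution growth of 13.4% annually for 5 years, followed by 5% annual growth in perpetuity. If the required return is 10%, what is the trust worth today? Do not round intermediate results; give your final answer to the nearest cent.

D_1 = 6656.58000
D_2 = 7548.56172
D_3 = 8560.06899
D_4 = 9707.11824
D_5 = 11007.87208
Terminal value at year 5: TV = D_5×(1+g_2)/(r−g_2) = 11558.26568/0.05 = 231165.31365
P_0 = D_1/(1+r)^1 + D_2/(1+r)^2 + D_3/(1+r)^3 + D_4/(1+r)^4 + D_5/(1+r)^5 + TV/(1+r)^5
    = 6051.43636 + 6238.48076 + 6431.30653 + 6630.09237 + 6835.02250 + 143535.47240 = 175721.81091

€175721.81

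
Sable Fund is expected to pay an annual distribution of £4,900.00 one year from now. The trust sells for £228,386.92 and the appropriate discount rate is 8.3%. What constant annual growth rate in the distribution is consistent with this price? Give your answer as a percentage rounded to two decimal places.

P = D₁/(r−g) ⇒ g = r − D₁/P = 0.083 − £4,900.00/£228,386.92 = 0.061545

6.15%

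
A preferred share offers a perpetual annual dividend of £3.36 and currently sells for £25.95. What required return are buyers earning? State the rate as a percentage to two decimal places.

P = C/r ⇒ r = C/P = £3.36/£25.95 = 0.129480

12.95%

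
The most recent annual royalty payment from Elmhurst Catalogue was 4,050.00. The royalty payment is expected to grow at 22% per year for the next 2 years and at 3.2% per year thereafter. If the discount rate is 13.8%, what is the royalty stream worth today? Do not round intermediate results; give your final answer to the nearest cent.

54313.81

D_1 = 4941.00000
D_2 = 6028.02000
Terminal value at year 2: TV = D_2×(1+g_2)/(r−g_2) = 6220.91664/0.106 = 58687.89283
P_0 = D_1/(1+r)^1 + D_2/(1+r)^2 + TV/(1+r)^2
    = 4341.82777 + 4654.68355 + 45317.29642 = 54313.80774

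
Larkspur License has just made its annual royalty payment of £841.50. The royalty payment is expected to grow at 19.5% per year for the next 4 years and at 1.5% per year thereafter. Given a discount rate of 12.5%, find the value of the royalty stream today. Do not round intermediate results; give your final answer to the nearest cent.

£13808.49

D_1 = 1005.59250
D_2 = 1201.68304
D_3 = 1436.01123
D_4 = 1716.03342
Terminal value at year 4: TV = D_4×(1+g_2)/(r−g_2) = 1741.77392/0.11 = 15834.30837
P_0 = D_1/(1+r)^1 + D_2/(1+r)^2 + D_3/(1+r)^3 + D_4/(1+r)^4 + TV/(1+r)^4
    = 893.86000 + 949.47796 + 1008.55658 + 1071.31122 + 9885.28076 = 13808.48652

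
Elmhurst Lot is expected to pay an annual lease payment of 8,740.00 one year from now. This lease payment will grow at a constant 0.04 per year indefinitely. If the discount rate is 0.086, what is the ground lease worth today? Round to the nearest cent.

Growing perpetuity: P = D₁ / (r − g) = 8,740.0000 / (0.086 − 0.04) = 190,000.00

190000.00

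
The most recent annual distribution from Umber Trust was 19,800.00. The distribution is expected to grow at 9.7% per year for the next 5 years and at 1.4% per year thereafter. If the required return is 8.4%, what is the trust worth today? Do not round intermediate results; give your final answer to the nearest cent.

407052.35

D_1 = 21720.60000
D_2 = 23827.49820
D_3 = 26138.76553
D_4 = 28674.22578
D_5 = 31455.62568
Terminal value at year 5: TV = D_5×(1+g_2)/(r−g_2) = 31896.00444/0.07 = 455657.20631
P_0 = D_1/(1+r)^1 + D_2/(1+r)^2 + D_3/(1+r)^3 + D_4/(1+r)^4 + D_5/(1+r)^5 + TV/(1+r)^5
    = 20037.45387 + 20277.75544 + 20520.93886 + 20767.03868 + 21016.08988 + 304433.07339 = 407052.35012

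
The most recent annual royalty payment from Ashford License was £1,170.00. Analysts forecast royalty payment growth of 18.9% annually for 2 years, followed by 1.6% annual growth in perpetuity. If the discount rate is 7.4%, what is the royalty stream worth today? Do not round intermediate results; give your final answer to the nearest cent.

D_1 = 1391.13000
D_2 = 1654.05357
Terminal value at year 2: TV = D_2×(1+g_2)/(r−g_2) = 1680.51843/0.058 = 28974.45564
P_0 = D_1/(1+r)^1 + D_2/(1+r)^2 + TV/(1+r)^2
    = 1295.27933 + 1433.97311 + 25119.25314 = 27848.50559

£27848.51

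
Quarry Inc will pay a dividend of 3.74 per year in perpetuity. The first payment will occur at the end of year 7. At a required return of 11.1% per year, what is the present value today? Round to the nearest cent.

17.92

Value at end of year 6: C / r = 3.74 / 0.111 = 33.6937
Discount to today: PV = 33.6937 / (1 + 0.111)^6 = 33.6937 / 1.880548 = 17.92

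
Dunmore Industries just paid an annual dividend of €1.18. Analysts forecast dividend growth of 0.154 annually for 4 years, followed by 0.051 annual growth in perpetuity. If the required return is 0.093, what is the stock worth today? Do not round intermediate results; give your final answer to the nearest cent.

D_1 = 1.36172
D_2 = 1.57142
D_3 = 1.81342
D_4 = 2.09269
Terminal value at year 4: TV = D_4×(1+g_2)/(r−g_2) = 2.19942/0.042 = 52.36712
P_0 = D_1/(1+r)^1 + D_2/(1+r)^2 + D_3/(1+r)^3 + D_4/(1+r)^4 + TV/(1+r)^4
    = 1.24586 + 1.31539 + 1.38880 + 1.46631 + 36.69256 = 42.10891

€42.11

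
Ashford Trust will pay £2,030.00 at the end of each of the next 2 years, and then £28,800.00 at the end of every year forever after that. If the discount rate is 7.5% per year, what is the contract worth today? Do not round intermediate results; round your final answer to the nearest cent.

£335932.72

PV of 2-year annuity: £2,030.00 × [1 − (1+0.075)^−2] / 0.075 = 3644.99730
Perpetuity value at year 2: £28,800.00 / 0.075 = 384000.00000
PV of perpetuity: 384000.00000 / (1+0.075)^2 = 332287.72309
Total PV = 3644.99730 + 332287.72309 = 335932.72039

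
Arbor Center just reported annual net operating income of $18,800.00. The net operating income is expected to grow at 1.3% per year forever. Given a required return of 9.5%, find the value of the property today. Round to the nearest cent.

$232248.78

D₁ = D₀ × (1 + g) = $18,800.00 × 1.013 = $19,044.4000
Growing perpetuity: P = D₁ / (r − g) = $19,044.4000 / (0.095 − 0.013) = $232,248.78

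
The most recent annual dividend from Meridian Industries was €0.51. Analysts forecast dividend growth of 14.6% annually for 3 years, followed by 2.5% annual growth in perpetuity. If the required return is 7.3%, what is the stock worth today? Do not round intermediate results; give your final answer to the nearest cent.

€15.02

D_1 = 0.58446
D_2 = 0.66979
D_3 = 0.76758
Terminal value at year 3: TV = D_3×(1+g_2)/(r−g_2) = 0.78677/0.048 = 16.39105
P_0 = D_1/(1+r)^1 + D_2/(1+r)^2 + D_3/(1+r)^3 + TV/(1+r)^3
    = 0.54470 + 0.58175 + 0.62133 + 13.26806 = 15.01585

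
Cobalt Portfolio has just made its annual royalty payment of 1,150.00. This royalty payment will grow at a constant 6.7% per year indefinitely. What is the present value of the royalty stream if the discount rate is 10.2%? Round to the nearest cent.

35058.57

D₁ = D₀ × (1 + g) = 1,150.00 × 1.067 = 1,227.0500
Growing perpetuity: P = D₁ / (r − g) = 1,227.0500 / (0.102 − 0.067) = 35,058.57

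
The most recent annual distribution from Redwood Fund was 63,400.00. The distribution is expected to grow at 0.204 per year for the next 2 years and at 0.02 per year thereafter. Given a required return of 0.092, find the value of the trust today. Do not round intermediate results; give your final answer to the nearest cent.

D_1 = 76333.60000
D_2 = 91905.65440
Terminal value at year 2: TV = D_2×(1+g_2)/(r−g_2) = 93743.76749/0.072 = 1301996.77067
P_0 = D_1/(1+r)^1 + D_2/(1+r)^2 + TV/(1+r)^2
    = 69902.56410 + 77072.05786 + 1091854.15297 = 1238828.77493

1238828.77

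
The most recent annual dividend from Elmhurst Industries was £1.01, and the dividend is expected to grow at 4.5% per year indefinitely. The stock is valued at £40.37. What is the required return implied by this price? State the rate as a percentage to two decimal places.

D₁ = £1.01 × 1.045 = £1.0555
P = D₁/(r − g) ⇒ r = D₁/P + g = £1.0555/£40.37 + 0.045 = 0.026144 + 0.045 = 0.071144

7.11%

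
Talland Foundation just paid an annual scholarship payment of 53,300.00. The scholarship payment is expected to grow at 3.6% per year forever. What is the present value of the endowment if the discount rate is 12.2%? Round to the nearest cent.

642079.07

D₁ = D₀ × (1 + g) = 53,300.00 × 1.036 = 55,218.8000
Growing perpetuity: P = D₁ / (r − g) = 55,218.8000 / (0.122 − 0.036) = 642,079.07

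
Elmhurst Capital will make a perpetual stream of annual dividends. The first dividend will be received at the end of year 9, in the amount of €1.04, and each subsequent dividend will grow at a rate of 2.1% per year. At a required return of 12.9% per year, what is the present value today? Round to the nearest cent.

€3.65

Value at end of year 8: C₁ / (r − g) = €1.04 / (0.129 − 0.021) = €9.6296
Discount to today: PV = €9.6296 / (1 + 0.129)^8 = €9.6296 / 2.639682 = €3.65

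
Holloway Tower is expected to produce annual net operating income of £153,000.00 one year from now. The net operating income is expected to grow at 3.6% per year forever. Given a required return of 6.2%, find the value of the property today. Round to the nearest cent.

£5884615.38

Growing perpetuity: P = D₁ / (r − g) = £153,000.0000 / (0.062 − 0.036) = £5,884,615.38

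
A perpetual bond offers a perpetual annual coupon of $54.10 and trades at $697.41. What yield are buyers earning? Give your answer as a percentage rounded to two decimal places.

P = C/r ⇒ r = C/P = $54.10/$697.41 = 0.077573

7.76%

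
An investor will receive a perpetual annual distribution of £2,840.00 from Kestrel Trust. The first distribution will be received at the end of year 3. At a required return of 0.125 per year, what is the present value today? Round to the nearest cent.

£17951.60

Value at end of year 2: C / r = £2,840.00 / 0.125 = £22,720.0000
Discount to today: PV = £22,720.0000 / (1 + 0.125)^2 = £22,720.0000 / 1.265625 = £17,951.60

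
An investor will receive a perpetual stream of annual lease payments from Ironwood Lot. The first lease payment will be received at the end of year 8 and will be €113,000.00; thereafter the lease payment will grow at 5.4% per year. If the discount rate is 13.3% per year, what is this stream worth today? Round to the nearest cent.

Value at end of year 7: C₁ / (r − g) = €113,000.00 / (0.133 − 0.054) = €1,430,379.7468
Discount to today: PV = €1,430,379.7468 / (1 + 0.133)^7 = €1,430,379.7468 / 2.396676 = €596,818.10

€596818.10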